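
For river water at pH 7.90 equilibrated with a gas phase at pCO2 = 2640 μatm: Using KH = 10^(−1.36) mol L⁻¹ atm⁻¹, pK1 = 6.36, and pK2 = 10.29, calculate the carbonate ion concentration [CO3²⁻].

[CO3²⁻] = 16.3 μmol/L

[CO2*] = KH · pCO2 = 10^(−1.36) × 2640×10^-6 = 1.152×10^-4 mol/L
α₀ = 1/(1 + K1/[H⁺] + K1K2/[H⁺]²) = 1/(1 + 10^+1.54 + 10^-0.85) = 0.02792
DIC = [CO2*]/α₀ = 1.152×10^-4 / 0.02792 = 4.127 mmol/L
[CO3²⁻] = α₂·DIC; α₂ = 0.003944, so [CO3²⁻] = 0.003944 × 4.127 = 0.0163 mmol/L = 16.3 μmol/L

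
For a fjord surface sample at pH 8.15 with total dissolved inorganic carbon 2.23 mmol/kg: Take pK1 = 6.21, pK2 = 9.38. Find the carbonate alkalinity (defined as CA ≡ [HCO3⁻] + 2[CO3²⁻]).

CA = [HCO3⁻] + 2[CO3²⁻] = (α₁ + 2α₂)·DIC
At pH 8.15: [H⁺]/K1 = 10^-1.94 = 0.011482, K2/[H⁺] = 10^-1.23 = 0.058884
α₁ = 1/(1 + 0.011482 + 0.058884) = 1/1.0704 = 0.9343; α₂ = α₁·K2/[H⁺] = 0.05501
α₁ + 2α₂ = 1.0443
CA = 1.0443 × 2.23 = 2.33 mmol/kg

CA = 2.33 mmol/kg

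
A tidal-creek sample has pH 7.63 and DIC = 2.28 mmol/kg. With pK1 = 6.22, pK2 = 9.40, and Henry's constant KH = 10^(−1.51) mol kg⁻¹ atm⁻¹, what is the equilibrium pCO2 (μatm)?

pCO2 = 2720 μatm

α₀ = 1 / (1 + K1/[H⁺] + K1K2/[H⁺]²) = 1 / (1 + 10^+1.41 + 10^-0.36)
   = 1 / (1 + 25.704 + 0.43652) = 1/27.140 = 0.03685
[CO2*] = α₀ × DIC = 0.03685 × 2.28 = 0.08401 mmol/kg
pCO2 = [CO2*]/KH = 8.401×10^-5 / 3.090×10^-2 = 2720 μatm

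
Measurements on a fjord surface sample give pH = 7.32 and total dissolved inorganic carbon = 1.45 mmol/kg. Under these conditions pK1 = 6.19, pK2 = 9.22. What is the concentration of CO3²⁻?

α₂ = 1 / (1 + [H⁺]/K2 + [H⁺]²/(K1K2)) = 1 / (1 + 10^+1.90 + 10^+0.77)
   = 1 / (1 + 79.433 + 5.8884) = 1/86.321 = 0.01158
[CO3²⁻] = α₂ × DIC = 0.01158 × 1.45 = 0.0168 mmol/kg = 16.8 μmol/kg

[CO3²⁻] = 16.8 μmol/kg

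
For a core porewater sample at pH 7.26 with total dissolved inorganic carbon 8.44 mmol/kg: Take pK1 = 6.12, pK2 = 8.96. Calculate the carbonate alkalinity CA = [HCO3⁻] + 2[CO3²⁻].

CA = 8.03 mmol/kg

CA = [HCO3⁻] + 2[CO3²⁻] = (α₁ + 2α₂)·DIC
At pH 7.26: [H⁺]/K1 = 10^-1.14 = 0.072444, K2/[H⁺] = 10^-1.70 = 0.019953
α₁ = 1/(1 + 0.072444 + 0.019953) = 1/1.0924 = 0.9154; α₂ = α₁·K2/[H⁺] = 0.01827
α₁ + 2α₂ = 0.9519
CA = 0.9519 × 8.44 = 8.03 mmol/kg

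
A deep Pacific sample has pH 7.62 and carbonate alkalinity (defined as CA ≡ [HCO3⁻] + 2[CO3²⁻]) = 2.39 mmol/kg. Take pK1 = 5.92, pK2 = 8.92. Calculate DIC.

DIC = 2.32 mmol/kg

CA = [HCO3⁻] + 2[CO3²⁻] = (α₁ + 2α₂)·DIC
At pH 7.62: [H⁺]/K1 = 10^-1.70 = 0.019953, K2/[H⁺] = 10^-1.30 = 0.050119
α₁ = 1/(1 + 0.019953 + 0.050119) = 1/1.0701 = 0.9345; α₂ = α₁·K2/[H⁺] = 0.04684
α₁ + 2α₂ = 1.0282
DIC = CA / (α₁ + 2α₂) = 2.39 / 1.0282 = 2.32 mmol/kg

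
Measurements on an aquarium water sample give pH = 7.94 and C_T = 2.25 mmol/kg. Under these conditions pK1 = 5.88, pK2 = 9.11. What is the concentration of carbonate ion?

α₂ = 1 / (1 + [H⁺]/K2 + [H⁺]²/(K1K2)) = 1 / (1 + 10^+1.17 + 10^-0.89)
   = 1 / (1 + 14.791 + 0.12882) = 1/15.920 = 0.06281
[CO3²⁻] = α₂ × DIC = 0.06281 × 2.25 = 0.141 mmol/kg

[CO3²⁻] = 0.141 mmol/kg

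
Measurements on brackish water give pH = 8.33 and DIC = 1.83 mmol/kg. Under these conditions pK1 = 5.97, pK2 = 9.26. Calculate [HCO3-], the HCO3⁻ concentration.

α₁ = 1 / (1 + [H⁺]/K1 + K2/[H⁺]) = 1 / (1 + 10^-2.36 + 10^-0.93)
   = 1 / (1 + 0.0043652 + 0.11749) = 1/1.1219 = 0.8914
[HCO3⁻] = α₁ × DIC = 0.8914 × 1.83 = 1.63 mmol/kg

[HCO3⁻] = 1.63 mmol/kg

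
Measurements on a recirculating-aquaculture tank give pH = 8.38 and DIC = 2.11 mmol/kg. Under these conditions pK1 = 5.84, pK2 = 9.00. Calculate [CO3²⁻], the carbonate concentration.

[CO3²⁻] = 0.407 mmol/kg

α₂ = 1 / (1 + [H⁺]/K2 + [H⁺]²/(K1K2)) = 1 / (1 + 10^+0.62 + 10^-1.92)
   = 1 / (1 + 4.1687 + 0.012023) = 1/5.1807 = 0.1930
[CO3²⁻] = α₂ × DIC = 0.1930 × 2.11 = 0.407 mmol/kg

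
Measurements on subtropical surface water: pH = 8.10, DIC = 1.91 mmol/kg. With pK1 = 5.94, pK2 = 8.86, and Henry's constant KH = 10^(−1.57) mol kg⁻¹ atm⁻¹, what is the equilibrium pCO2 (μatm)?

pCO2 = 416 μatm

α₀ = 1 / (1 + K1/[H⁺] + K1K2/[H⁺]²) = 1 / (1 + 10^+2.16 + 10^+1.40)
   = 1 / (1 + 144.54 + 25.119) = 1/170.66 = 0.005860
[CO2*] = α₀ × DIC = 0.005860 × 1.91 = 0.01119 mmol/kg = 11.19 μmol/kg
pCO2 = [CO2*]/KH = 1.119×10^-5 / 2.692×10^-2 = 416 μatm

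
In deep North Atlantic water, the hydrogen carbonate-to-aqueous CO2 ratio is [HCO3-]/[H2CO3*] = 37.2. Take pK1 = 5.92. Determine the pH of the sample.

From K1 = [H⁺][HCO3-]/[H2CO3*]:  pH = pK1 + log₁₀([HCO3-]/[H2CO3*])
log₁₀(37.2) = +1.571
pH = 5.92 + (+1.571) = 7.49

pH = 7.49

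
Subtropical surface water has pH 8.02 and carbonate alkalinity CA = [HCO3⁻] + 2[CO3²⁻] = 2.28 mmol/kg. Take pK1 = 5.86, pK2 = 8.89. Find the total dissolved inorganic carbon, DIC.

DIC = 2.05 mmol/kg

CA = [HCO3⁻] + 2[CO3²⁻] = (α₁ + 2α₂)·DIC
At pH 8.02: [H⁺]/K1 = 10^-2.16 = 0.0069183, K2/[H⁺] = 10^-0.87 = 0.13490
α₁ = 1/(1 + 0.0069183 + 0.13490) = 1/1.1418 = 0.8758; α₂ = α₁·K2/[H⁺] = 0.1181
α₁ + 2α₂ = 1.1121
DIC = CA / (α₁ + 2α₂) = 2.28 / 1.1121 = 2.05 mmol/kg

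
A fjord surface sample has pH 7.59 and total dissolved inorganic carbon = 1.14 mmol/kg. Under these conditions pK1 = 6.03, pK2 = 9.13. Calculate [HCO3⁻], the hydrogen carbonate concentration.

α₁ = 1 / (1 + [H⁺]/K1 + K2/[H⁺]) = 1 / (1 + 10^-1.56 + 10^-1.54)
   = 1 / (1 + 0.027542 + 0.028840) = 1/1.0564 = 0.9466
[HCO3⁻] = α₁ × DIC = 0.9466 × 1.14 = 1.08 mmol/kg

[HCO3⁻] = 1.08 mmol/kg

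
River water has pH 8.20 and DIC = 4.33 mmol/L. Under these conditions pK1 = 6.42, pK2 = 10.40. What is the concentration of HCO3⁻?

α₁ = 1 / (1 + [H⁺]/K1 + K2/[H⁺]) = 1 / (1 + 10^-1.78 + 10^-2.20)
   = 1 / (1 + 0.016596 + 0.0063096) = 1/1.0229 = 0.9776
[HCO3⁻] = α₁ × DIC = 0.9776 × 4.33 = 4.23 mmol/L

[HCO3⁻] = 4.23 mmol/L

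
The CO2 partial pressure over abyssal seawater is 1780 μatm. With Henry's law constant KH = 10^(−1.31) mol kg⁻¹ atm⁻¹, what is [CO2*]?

[CO2*] = 87.2 μmol/kg

KH = 10^(−1.31) = 4.898×10^-2 mol kg⁻¹ atm⁻¹
[CO2*] = KH · pCO2 = 4.898×10^-2 × 1780×10^-6 atm = 8.72×10^-5 mol/kg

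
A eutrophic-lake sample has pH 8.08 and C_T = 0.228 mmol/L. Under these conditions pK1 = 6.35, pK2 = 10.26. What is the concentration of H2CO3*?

[CO2*] = 4.14 μmol/L

α₀ = 1 / (1 + K1/[H⁺] + K1K2/[H⁺]²) = 1 / (1 + 10^+1.73 + 10^-0.45)
   = 1 / (1 + 53.703 + 0.35481) = 1/55.058 = 0.01816
[CO2*] = α₀ × DIC = 0.01816 × 0.228 = 0.00414 mmol/L = 4.14 μmol/L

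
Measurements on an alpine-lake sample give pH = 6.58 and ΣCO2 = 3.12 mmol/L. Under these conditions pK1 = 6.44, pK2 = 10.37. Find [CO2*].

α₀ = 1 / (1 + K1/[H⁺] + K1K2/[H⁺]²) = 1 / (1 + 10^+0.14 + 10^-3.65)
   = 1 / (1 + 1.3804 + 0.00022387) = 1/2.3806 = 0.4201
[CO2*] = α₀ × DIC = 0.4201 × 3.12 = 1.31 mmol/L

[CO2*] = 1.31 mmol/L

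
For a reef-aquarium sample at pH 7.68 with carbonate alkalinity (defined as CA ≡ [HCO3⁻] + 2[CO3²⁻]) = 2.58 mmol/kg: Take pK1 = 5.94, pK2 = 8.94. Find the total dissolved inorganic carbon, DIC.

DIC = 2.49 mmol/kg

CA = [HCO3⁻] + 2[CO3²⁻] = (α₁ + 2α₂)·DIC
At pH 7.68: [H⁺]/K1 = 10^-1.74 = 0.018197, K2/[H⁺] = 10^-1.26 = 0.054954
α₁ = 1/(1 + 0.018197 + 0.054954) = 1/1.0732 = 0.9318; α₂ = α₁·K2/[H⁺] = 0.05121
α₁ + 2α₂ = 1.0343
DIC = CA / (α₁ + 2α₂) = 2.58 / 1.0343 = 2.49 mmol/kg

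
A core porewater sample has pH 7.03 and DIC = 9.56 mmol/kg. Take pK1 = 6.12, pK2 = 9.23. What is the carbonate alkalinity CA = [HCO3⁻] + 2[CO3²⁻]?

CA = 8.57 mmol/kg

CA = [HCO3⁻] + 2[CO3²⁻] = (α₁ + 2α₂)·DIC
At pH 7.03: [H⁺]/K1 = 10^-0.91 = 0.12303, K2/[H⁺] = 10^-2.20 = 0.0063096
α₁ = 1/(1 + 0.12303 + 0.0063096) = 1/1.1293 = 0.8855; α₂ = α₁·K2/[H⁺] = 0.005587
α₁ + 2α₂ = 0.8966
CA = 0.8966 × 9.56 = 8.57 mmol/kg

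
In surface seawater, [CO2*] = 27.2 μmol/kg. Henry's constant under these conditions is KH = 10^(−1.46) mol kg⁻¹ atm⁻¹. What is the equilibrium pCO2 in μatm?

pCO2 = 784 μatm

KH = 10^(−1.46) = 3.467×10^-2 mol kg⁻¹ atm⁻¹
pCO2 = [CO2*]/KH = 27.2×10^-6 / 3.467×10^-2 = 7.84×10^-4 atm = 784 μatm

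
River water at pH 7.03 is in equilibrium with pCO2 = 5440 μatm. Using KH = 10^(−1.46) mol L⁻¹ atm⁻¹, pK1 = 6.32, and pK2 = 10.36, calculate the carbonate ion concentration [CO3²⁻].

[CO3²⁻] = 0.452 μmol/L

[CO2*] = KH · pCO2 = 10^(−1.46) × 5440×10^-6 = 1.886×10^-4 mol/L
α₀ = 1/(1 + K1/[H⁺] + K1K2/[H⁺]²) = 1/(1 + 10^+0.71 + 10^-2.62) = 0.1631
DIC = [CO2*]/α₀ = 1.886×10^-4 / 0.1631 = 1.156 mmol/L
[CO3²⁻] = α₂·DIC; α₂ = 0.0003913, so [CO3²⁻] = 0.0003913 × 1.156 = 0.000452 mmol/L = 0.452 μmol/L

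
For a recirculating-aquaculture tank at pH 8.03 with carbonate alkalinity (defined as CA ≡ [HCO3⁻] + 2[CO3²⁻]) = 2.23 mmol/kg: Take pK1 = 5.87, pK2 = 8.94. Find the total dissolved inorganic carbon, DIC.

DIC = 2.02 mmol/kg

CA = [HCO3⁻] + 2[CO3²⁻] = (α₁ + 2α₂)·DIC
At pH 8.03: [H⁺]/K1 = 10^-2.16 = 0.0069183, K2/[H⁺] = 10^-0.91 = 0.12303
α₁ = 1/(1 + 0.0069183 + 0.12303) = 1/1.1299 = 0.8850; α₂ = α₁·K2/[H⁺] = 0.1089
α₁ + 2α₂ = 1.1028
DIC = CA / (α₁ + 2α₂) = 2.23 / 1.1028 = 2.02 mmol/kg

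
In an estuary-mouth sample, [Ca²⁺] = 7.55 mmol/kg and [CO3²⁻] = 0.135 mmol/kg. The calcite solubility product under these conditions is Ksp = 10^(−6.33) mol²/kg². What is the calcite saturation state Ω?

Ω = 2.18

Ksp = 10^(−6.33) = 4.677×10^-7
Ω = [Ca²⁺][CO3²⁻]/Ksp = (7.55×10^-3)(0.135×10^-3) / 4.677×10^-7 = 2.18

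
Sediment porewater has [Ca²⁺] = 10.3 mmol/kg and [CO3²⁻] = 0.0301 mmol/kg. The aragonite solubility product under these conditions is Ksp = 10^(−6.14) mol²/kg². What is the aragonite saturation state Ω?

Ksp = 10^(−6.14) = 7.244×10^-7
Ω = [Ca²⁺][CO3²⁻]/Ksp = (10.3×10^-3)(0.0301×10^-3) / 7.244×10^-7 = 0.428

Ω = 0.428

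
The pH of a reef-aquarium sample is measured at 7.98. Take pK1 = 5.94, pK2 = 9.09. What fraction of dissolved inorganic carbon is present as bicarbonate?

α₁ = 0.920

α₁ = 1 / (1 + [H⁺]/K1 + K2/[H⁺]) = 1 / (1 + 10^-2.04 + 10^-1.11)
   = 1 / (1 + 0.0091201 + 0.077625) = 1/1.0867 = 0.9202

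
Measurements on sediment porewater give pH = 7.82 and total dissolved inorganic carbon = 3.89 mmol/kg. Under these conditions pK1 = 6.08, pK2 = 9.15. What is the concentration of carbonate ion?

[CO3²⁻] = 0.171 mmol/kg

α₂ = 1 / (1 + [H⁺]/K2 + [H⁺]²/(K1K2)) = 1 / (1 + 10^+1.33 + 10^-0.41)
   = 1 / (1 + 21.380 + 0.38905) = 1/22.769 = 0.04392
[CO3²⁻] = α₂ × DIC = 0.04392 × 3.89 = 0.171 mmol/kg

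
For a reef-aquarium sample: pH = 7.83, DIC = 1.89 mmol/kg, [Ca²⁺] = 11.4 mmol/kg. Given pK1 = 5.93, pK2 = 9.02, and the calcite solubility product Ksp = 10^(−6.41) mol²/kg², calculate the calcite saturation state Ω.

Ω = 3.32

α₂ = 1 / (1 + [H⁺]/K2 + [H⁺]²/(K1K2)) = 1 / (1 + 10^+1.19 + 10^-0.71)
   = 1 / (1 + 15.488 + 0.19498) = 1/16.683 = 0.05994
[CO3²⁻] = α₂ × DIC = 0.05994 × 1.89 = 0.1133 mmol/kg
Ksp = 10^(−6.41) = 3.890×10^-7
Ω = [Ca²⁺][CO3²⁻]/Ksp = (11.4×10^-3)(1.133×10^-4) / 3.890×10^-7 = 3.32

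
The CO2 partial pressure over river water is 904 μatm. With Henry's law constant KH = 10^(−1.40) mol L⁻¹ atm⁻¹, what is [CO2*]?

KH = 10^(−1.40) = 3.981×10^-2 mol L⁻¹ atm⁻¹
[CO2*] = KH · pCO2 = 3.981×10^-2 × 904×10^-6 atm = 3.60×10^-5 mol/L

[CO2*] = 36.0 μmol/L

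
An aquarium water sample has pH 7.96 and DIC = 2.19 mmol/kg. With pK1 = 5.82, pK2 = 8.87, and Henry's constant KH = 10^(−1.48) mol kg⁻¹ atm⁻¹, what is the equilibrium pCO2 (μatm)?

α₀ = 1 / (1 + K1/[H⁺] + K1K2/[H⁺]²) = 1 / (1 + 10^+2.14 + 10^+1.23)
   = 1 / (1 + 138.04 + 16.982) = 1/156.02 = 0.006409
[CO2*] = α₀ × DIC = 0.006409 × 2.19 = 0.01404 mmol/kg = 14.04 μmol/kg
pCO2 = [CO2*]/KH = 1.404×10^-5 / 3.311×10^-2 = 424 μatm

pCO2 = 424 μatm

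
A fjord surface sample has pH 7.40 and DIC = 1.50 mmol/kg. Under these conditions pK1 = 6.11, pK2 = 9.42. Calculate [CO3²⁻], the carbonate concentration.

[CO3²⁻] = 13.5 μmol/kg

α₂ = 1 / (1 + [H⁺]/K2 + [H⁺]²/(K1K2)) = 1 / (1 + 10^+2.02 + 10^+0.73)
   = 1 / (1 + 104.71 + 5.3703) = 1/111.08 = 0.009002
[CO3²⁻] = α₂ × DIC = 0.009002 × 1.50 = 0.0135 mmol/kg = 13.5 μmol/kg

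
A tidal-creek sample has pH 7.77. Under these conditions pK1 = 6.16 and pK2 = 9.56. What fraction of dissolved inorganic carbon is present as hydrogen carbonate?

α₁ = 1 / (1 + [H⁺]/K1 + K2/[H⁺]) = 1 / (1 + 10^-1.61 + 10^-1.79)
   = 1 / (1 + 0.024547 + 0.016218) = 1/1.0408 = 0.9608

α₁ = 0.961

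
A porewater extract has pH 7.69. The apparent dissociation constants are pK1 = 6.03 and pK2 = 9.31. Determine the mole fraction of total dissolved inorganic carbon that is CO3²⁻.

α₂ = 0.0229

α₂ = 1 / (1 + [H⁺]/K2 + [H⁺]²/(K1K2)) = 1 / (1 + 10^+1.62 + 10^-0.04)
   = 1 / (1 + 41.687 + 0.91201) = 1/43.599 = 0.02294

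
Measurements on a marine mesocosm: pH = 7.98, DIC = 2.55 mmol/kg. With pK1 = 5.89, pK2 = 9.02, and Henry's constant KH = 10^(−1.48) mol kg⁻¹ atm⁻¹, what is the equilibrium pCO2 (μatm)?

pCO2 = 569 μatm

α₀ = 1 / (1 + K1/[H⁺] + K1K2/[H⁺]²) = 1 / (1 + 10^+2.09 + 10^+1.05)
   = 1 / (1 + 123.03 + 11.220) = 1/135.25 = 0.007394
[CO2*] = α₀ × DIC = 0.007394 × 2.55 = 0.01885 mmol/kg = 18.85 μmol/kg
pCO2 = [CO2*]/KH = 1.885×10^-5 / 3.311×10^-2 = 569 μatm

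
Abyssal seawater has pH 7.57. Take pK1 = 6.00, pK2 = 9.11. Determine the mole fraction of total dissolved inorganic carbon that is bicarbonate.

α₁ = 1 / (1 + [H⁺]/K1 + K2/[H⁺]) = 1 / (1 + 10^-1.57 + 10^-1.54)
   = 1 / (1 + 0.026915 + 0.028840) = 1/1.0558 = 0.9472

α₁ = 0.947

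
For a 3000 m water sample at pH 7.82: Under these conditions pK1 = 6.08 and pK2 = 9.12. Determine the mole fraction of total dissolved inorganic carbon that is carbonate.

α₂ = 0.0469

α₂ = 1 / (1 + [H⁺]/K2 + [H⁺]²/(K1K2)) = 1 / (1 + 10^+1.30 + 10^-0.44)
   = 1 / (1 + 19.953 + 0.36308) = 1/21.316 = 0.04691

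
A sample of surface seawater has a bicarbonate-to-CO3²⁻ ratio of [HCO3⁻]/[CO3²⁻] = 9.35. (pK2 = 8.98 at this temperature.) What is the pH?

From K2 = [H⁺][CO3²⁻]/[HCO3⁻]:  pH = pK2 − log₁₀([HCO3⁻]/[CO3²⁻])
log₁₀(9.35) = +0.971
pH = 8.98 − (+0.971) = 8.01

pH = 8.01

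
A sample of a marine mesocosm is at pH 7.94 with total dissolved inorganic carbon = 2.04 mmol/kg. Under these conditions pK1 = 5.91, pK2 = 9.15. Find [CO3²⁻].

[CO3²⁻] = 0.117 mmol/kg

α₂ = 1 / (1 + [H⁺]/K2 + [H⁺]²/(K1K2)) = 1 / (1 + 10^+1.21 + 10^-0.82)
   = 1 / (1 + 16.218 + 0.15136) = 1/17.369 = 0.05757
[CO3²⁻] = α₂ × DIC = 0.05757 × 2.04 = 0.117 mmol/kg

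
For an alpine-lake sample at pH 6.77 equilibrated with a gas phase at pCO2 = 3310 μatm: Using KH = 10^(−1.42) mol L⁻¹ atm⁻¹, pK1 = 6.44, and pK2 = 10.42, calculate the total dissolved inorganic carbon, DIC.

[CO2*] = KH · pCO2 = 10^(−1.42) × 3310×10^-6 = 1.258×10^-4 mol/L
α₀ = 1/(1 + K1/[H⁺] + K1K2/[H⁺]²) = 1/(1 + 10^+0.33 + 10^-3.32) = 0.3186
DIC = [CO2*]/α₀ = 1.258×10^-4 / 0.3186 = 0.395 mmol/L

DIC = 0.395 mmol/L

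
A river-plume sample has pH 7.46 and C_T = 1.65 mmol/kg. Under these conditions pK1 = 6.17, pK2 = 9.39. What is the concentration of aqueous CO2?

[CO2*] = 0.0796 mmol/kg

α₀ = 1 / (1 + K1/[H⁺] + K1K2/[H⁺]²) = 1 / (1 + 10^+1.29 + 10^-0.64)
   = 1 / (1 + 19.498 + 0.22909) = 1/20.728 = 0.04825
[CO2*] = α₀ × DIC = 0.04825 × 1.65 = 0.0796 mmol/kg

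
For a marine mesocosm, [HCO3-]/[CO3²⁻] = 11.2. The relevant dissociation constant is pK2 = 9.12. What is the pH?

pH = 8.07

From K2 = [H⁺][CO3²⁻]/[HCO3-]:  pH = pK2 − log₁₀([HCO3-]/[CO3²⁻])
log₁₀(11.2) = +1.049
pH = 9.12 − (+1.049) = 8.07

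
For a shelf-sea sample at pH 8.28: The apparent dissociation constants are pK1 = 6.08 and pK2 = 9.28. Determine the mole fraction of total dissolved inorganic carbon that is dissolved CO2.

α₀ = 1 / (1 + K1/[H⁺] + K1K2/[H⁺]²) = 1 / (1 + 10^+2.20 + 10^+1.20)
   = 1 / (1 + 158.49 + 15.849) = 1/175.34 = 0.005703

α₀ = 0.00570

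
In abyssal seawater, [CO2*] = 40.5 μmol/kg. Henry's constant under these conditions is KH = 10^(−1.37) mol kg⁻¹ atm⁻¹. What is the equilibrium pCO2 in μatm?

pCO2 = 949 μatm

KH = 10^(−1.37) = 4.266×10^-2 mol kg⁻¹ atm⁻¹
pCO2 = [CO2*]/KH = 40.5×10^-6 / 4.266×10^-2 = 9.49×10^-4 atm = 949 μatm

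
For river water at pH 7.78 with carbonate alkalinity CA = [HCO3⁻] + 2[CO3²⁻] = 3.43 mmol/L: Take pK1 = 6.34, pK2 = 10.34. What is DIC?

CA = [HCO3⁻] + 2[CO3²⁻] = (α₁ + 2α₂)·DIC
At pH 7.78: [H⁺]/K1 = 10^-1.44 = 0.036308, K2/[H⁺] = 10^-2.56 = 0.0027542
α₁ = 1/(1 + 0.036308 + 0.0027542) = 1/1.0391 = 0.9624; α₂ = α₁·K2/[H⁺] = 0.002651
α₁ + 2α₂ = 0.9677
DIC = CA / (α₁ + 2α₂) = 3.43 / 0.9677 = 3.54 mmol/L

DIC = 3.54 mmol/L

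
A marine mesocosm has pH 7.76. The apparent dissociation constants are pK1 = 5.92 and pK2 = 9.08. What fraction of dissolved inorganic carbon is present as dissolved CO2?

α₀ = 1 / (1 + K1/[H⁺] + K1K2/[H⁺]²) = 1 / (1 + 10^+1.84 + 10^+0.52)
   = 1 / (1 + 69.183 + 3.3113) = 1/73.494 = 0.01361

α₀ = 0.0136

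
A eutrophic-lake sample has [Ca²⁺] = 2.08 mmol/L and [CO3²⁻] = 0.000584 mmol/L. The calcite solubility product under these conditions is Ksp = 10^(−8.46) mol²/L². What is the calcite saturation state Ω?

Ksp = 10^(−8.46) = 3.467×10^-9
Ω = [Ca²⁺][CO3²⁻]/Ksp = (2.08×10^-3)(0.000584×10^-3) / 3.467×10^-9 = 0.350

Ω = 0.350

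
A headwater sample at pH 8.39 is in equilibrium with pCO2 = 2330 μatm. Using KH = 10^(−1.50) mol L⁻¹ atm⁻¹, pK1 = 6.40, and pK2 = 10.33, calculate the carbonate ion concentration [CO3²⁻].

[CO2*] = KH · pCO2 = 10^(−1.50) × 2330×10^-6 = 7.368×10^-5 mol/L
α₀ = 1/(1 + K1/[H⁺] + K1K2/[H⁺]²) = 1/(1 + 10^+1.99 + 10^+0.05) = 0.01002
DIC = [CO2*]/α₀ = 7.368×10^-5 / 0.01002 = 7.357 mmol/L
[CO3²⁻] = α₂·DIC; α₂ = 0.01124, so [CO3²⁻] = 0.01124 × 7.357 = 0.0827 mmol/L

[CO3²⁻] = 0.0827 mmol/L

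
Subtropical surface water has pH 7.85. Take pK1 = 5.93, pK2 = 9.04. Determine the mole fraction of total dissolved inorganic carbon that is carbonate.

α₂ = 0.0600

α₂ = 1 / (1 + [H⁺]/K2 + [H⁺]²/(K1K2)) = 1 / (1 + 10^+1.19 + 10^-0.73)
   = 1 / (1 + 15.488 + 0.18621) = 1/16.674 = 0.05997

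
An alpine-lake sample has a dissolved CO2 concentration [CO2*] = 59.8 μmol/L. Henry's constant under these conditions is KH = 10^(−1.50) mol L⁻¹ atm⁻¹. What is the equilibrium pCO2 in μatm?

pCO2 = 1890 μatm

KH = 10^(−1.50) = 3.162×10^-2 mol L⁻¹ atm⁻¹
pCO2 = [CO2*]/KH = 59.8×10^-6 / 3.162×10^-2 = 1.89×10^-3 atm = 1890 μatm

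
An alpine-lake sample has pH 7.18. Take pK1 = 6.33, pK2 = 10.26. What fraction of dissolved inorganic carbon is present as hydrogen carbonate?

α₁ = 1 / (1 + [H⁺]/K1 + K2/[H⁺]) = 1 / (1 + 10^-0.85 + 10^-3.08)
   = 1 / (1 + 0.14125 + 0.00083176) = 1/1.1421 = 0.8756

α₁ = 0.876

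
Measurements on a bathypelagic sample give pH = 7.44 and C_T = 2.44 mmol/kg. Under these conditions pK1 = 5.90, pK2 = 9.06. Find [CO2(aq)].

[CO2*] = 0.0668 mmol/kg

α₀ = 1 / (1 + K1/[H⁺] + K1K2/[H⁺]²) = 1 / (1 + 10^+1.54 + 10^-0.08)
   = 1 / (1 + 34.674 + 0.83176) = 1/36.505 = 0.02739
[CO2*] = α₀ × DIC = 0.02739 × 2.44 = 0.0668 mmol/kg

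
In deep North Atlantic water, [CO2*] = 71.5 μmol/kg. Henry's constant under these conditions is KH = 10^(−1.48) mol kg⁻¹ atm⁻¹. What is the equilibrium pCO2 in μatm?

KH = 10^(−1.48) = 3.311×10^-2 mol kg⁻¹ atm⁻¹
pCO2 = [CO2*]/KH = 71.5×10^-6 / 3.311×10^-2 = 2.16×10^-3 atm = 2160 μatm

pCO2 = 2160 μatm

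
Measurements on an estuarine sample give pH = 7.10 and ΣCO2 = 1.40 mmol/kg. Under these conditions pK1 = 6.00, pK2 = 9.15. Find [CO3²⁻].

α₂ = 1 / (1 + [H⁺]/K2 + [H⁺]²/(K1K2)) = 1 / (1 + 10^+2.05 + 10^+0.95)
   = 1 / (1 + 112.20 + 8.9125) = 1/122.11 = 0.008189
[CO3²⁻] = α₂ × DIC = 0.008189 × 1.40 = 0.0115 mmol/kg = 11.5 μmol/kg

[CO3²⁻] = 11.5 μmol/kg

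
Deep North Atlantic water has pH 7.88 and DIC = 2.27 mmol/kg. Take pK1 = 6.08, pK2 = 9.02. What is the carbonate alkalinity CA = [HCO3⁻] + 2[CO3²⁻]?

CA = 2.39 mmol/kg

CA = [HCO3⁻] + 2[CO3²⁻] = (α₁ + 2α₂)·DIC
At pH 7.88: [H⁺]/K1 = 10^-1.80 = 0.015849, K2/[H⁺] = 10^-1.14 = 0.072444
α₁ = 1/(1 + 0.015849 + 0.072444) = 1/1.0883 = 0.9189; α₂ = α₁·K2/[H⁺] = 0.06657
α₁ + 2α₂ = 1.0520
CA = 1.0520 × 2.27 = 2.39 mmol/kg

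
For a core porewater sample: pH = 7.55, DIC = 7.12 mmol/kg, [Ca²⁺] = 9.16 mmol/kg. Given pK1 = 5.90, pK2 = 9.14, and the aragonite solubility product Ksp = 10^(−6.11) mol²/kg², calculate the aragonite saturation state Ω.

Ω = 2.06

α₂ = 1 / (1 + [H⁺]/K2 + [H⁺]²/(K1K2)) = 1 / (1 + 10^+1.59 + 10^-0.06)
   = 1 / (1 + 38.905 + 0.87096) = 1/40.775 = 0.02452
[CO3²⁻] = α₂ × DIC = 0.02452 × 7.12 = 0.1746 mmol/kg
Ksp = 10^(−6.11) = 7.762×10^-7
Ω = [Ca²⁺][CO3²⁻]/Ksp = (9.16×10^-3)(1.746×10^-4) / 7.762×10^-7 = 2.06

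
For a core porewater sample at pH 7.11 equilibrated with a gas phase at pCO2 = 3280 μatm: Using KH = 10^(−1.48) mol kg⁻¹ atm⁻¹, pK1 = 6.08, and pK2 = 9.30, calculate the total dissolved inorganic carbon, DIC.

DIC = 1.28 mmol/kg

[CO2*] = KH · pCO2 = 10^(−1.48) × 3280×10^-6 = 1.086×10^-4 mol/kg
α₀ = 1/(1 + K1/[H⁺] + K1K2/[H⁺]²) = 1/(1 + 10^+1.03 + 10^-1.16) = 0.08486
DIC = [CO2*]/α₀ = 1.086×10^-4 / 0.08486 = 1.28 mmol/kg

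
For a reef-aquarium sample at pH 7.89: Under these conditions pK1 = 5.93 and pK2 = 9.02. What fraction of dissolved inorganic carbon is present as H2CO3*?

α₀ = 0.0101

α₀ = 1 / (1 + K1/[H⁺] + K1K2/[H⁺]²) = 1 / (1 + 10^+1.96 + 10^+0.83)
   = 1 / (1 + 91.201 + 6.7608) = 1/98.962 = 0.01010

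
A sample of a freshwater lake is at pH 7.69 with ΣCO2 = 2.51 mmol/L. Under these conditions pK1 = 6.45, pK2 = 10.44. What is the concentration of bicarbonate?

α₁ = 1 / (1 + [H⁺]/K1 + K2/[H⁺]) = 1 / (1 + 10^-1.24 + 10^-2.75)
   = 1 / (1 + 0.057544 + 0.0017783) = 1/1.0593 = 0.9440
[HCO3⁻] = α₁ × DIC = 0.9440 × 2.51 = 2.37 mmol/L

[HCO3⁻] = 2.37 mmol/L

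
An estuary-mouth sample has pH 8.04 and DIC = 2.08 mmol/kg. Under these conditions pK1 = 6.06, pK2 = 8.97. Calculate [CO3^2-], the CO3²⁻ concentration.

[CO3²⁻] = 0.217 mmol/kg

α₂ = 1 / (1 + [H⁺]/K2 + [H⁺]²/(K1K2)) = 1 / (1 + 10^+0.93 + 10^-1.05)
   = 1 / (1 + 8.5114 + 0.089125) = 1/9.6005 = 0.1042
[CO3²⁻] = α₂ × DIC = 0.1042 × 2.08 = 0.217 mmol/kg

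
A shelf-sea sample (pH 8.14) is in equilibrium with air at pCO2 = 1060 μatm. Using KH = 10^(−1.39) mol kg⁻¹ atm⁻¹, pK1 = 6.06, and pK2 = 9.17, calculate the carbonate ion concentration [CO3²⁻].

[CO2*] = KH · pCO2 = 10^(−1.39) × 1060×10^-6 = 4.318×10^-5 mol/kg
α₀ = 1/(1 + K1/[H⁺] + K1K2/[H⁺]²) = 1/(1 + 10^+2.08 + 10^+1.05) = 0.007550
DIC = [CO2*]/α₀ = 4.318×10^-5 / 0.007550 = 5.719 mmol/kg
[CO3²⁻] = α₂·DIC; α₂ = 0.08471, so [CO3²⁻] = 0.08471 × 5.719 = 0.485 mmol/kg

[CO3²⁻] = 0.485 mmol/kg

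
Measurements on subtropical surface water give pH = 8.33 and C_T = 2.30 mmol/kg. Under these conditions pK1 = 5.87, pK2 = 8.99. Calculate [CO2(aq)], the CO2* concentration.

α₀ = 1 / (1 + K1/[H⁺] + K1K2/[H⁺]²) = 1 / (1 + 10^+2.46 + 10^+1.80)
   = 1 / (1 + 288.40 + 63.096) = 1/352.50 = 0.002837
[CO2*] = α₀ × DIC = 0.002837 × 2.30 = 0.00652 mmol/kg = 6.52 μmol/kg

[CO2*] = 6.52 μmol/kg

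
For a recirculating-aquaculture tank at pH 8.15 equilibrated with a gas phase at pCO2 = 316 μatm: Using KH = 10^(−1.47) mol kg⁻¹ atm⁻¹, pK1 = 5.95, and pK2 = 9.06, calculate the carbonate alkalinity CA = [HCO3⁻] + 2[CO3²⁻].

CA = 2.11 mmol/kg

[CO2*] = KH · pCO2 = 10^(−1.47) × 316×10^-6 = 1.071×10^-5 mol/kg
α₀ = 1/(1 + K1/[H⁺] + K1K2/[H⁺]²) = 1/(1 + 10^+2.20 + 10^+1.29) = 0.005587
DIC = [CO2*]/α₀ = 1.071×10^-5 / 0.005587 = 1.917 mmol/kg
CA = (α₁ + 2α₂)·DIC = (0.8855 + 2×0.1089) × 1.917 = 2.11 mmol/kg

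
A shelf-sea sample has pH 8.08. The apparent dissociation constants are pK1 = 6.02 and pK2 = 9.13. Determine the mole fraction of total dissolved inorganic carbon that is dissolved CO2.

α₀ = 1 / (1 + K1/[H⁺] + K1K2/[H⁺]²) = 1 / (1 + 10^+2.06 + 10^+1.01)
   = 1 / (1 + 114.82 + 10.233) = 1/126.05 = 0.007933

α₀ = 0.00793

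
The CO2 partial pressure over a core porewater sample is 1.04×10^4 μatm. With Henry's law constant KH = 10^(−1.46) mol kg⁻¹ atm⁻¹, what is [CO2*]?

KH = 10^(−1.46) = 3.467×10^-2 mol kg⁻¹ atm⁻¹
[CO2*] = KH · pCO2 = 3.467×10^-2 × 1.04×10^4×10^-6 atm = 3.61×10^-4 mol/kg

[CO2*] = 361 μmol/kg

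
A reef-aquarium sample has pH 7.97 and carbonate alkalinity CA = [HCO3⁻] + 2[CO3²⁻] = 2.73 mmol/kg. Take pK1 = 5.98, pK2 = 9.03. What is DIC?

DIC = 2.55 mmol/kg

CA = [HCO3⁻] + 2[CO3²⁻] = (α₁ + 2α₂)·DIC
At pH 7.97: [H⁺]/K1 = 10^-1.99 = 0.010233, K2/[H⁺] = 10^-1.06 = 0.087096
α₁ = 1/(1 + 0.010233 + 0.087096) = 1/1.0973 = 0.9113; α₂ = α₁·K2/[H⁺] = 0.07937
α₁ + 2α₂ = 1.0700
DIC = CA / (α₁ + 2α₂) = 2.73 / 1.0700 = 2.55 mmol/kg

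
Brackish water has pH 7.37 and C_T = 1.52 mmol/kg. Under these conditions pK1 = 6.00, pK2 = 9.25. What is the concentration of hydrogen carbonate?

α₁ = 1 / (1 + [H⁺]/K1 + K2/[H⁺]) = 1 / (1 + 10^-1.37 + 10^-1.88)
   = 1 / (1 + 0.042658 + 0.013183) = 1/1.0558 = 0.9471
[HCO3⁻] = α₁ × DIC = 0.9471 × 1.52 = 1.44 mmol/kg

[HCO3⁻] = 1.44 mmol/kg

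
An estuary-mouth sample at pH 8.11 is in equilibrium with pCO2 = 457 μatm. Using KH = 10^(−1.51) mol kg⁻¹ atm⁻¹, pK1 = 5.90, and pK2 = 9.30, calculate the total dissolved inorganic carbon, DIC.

[CO2*] = KH · pCO2 = 10^(−1.51) × 457×10^-6 = 1.412×10^-5 mol/kg
α₀ = 1/(1 + K1/[H⁺] + K1K2/[H⁺]²) = 1/(1 + 10^+2.21 + 10^+1.02) = 0.005759
DIC = [CO2*]/α₀ = 1.412×10^-5 / 0.005759 = 2.45 mmol/kg

DIC = 2.45 mmol/kg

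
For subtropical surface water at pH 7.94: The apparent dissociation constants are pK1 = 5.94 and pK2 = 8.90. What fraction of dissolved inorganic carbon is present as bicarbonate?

α₁ = 1 / (1 + [H⁺]/K1 + K2/[H⁺]) = 1 / (1 + 10^-2.00 + 10^-0.96)
   = 1 / (1 + 0.010000 + 0.10965) = 1/1.1196 = 0.8931

α₁ = 0.893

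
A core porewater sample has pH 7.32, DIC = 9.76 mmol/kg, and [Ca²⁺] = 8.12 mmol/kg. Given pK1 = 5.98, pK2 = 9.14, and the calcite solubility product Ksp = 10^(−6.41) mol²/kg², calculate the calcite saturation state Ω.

α₂ = 1 / (1 + [H⁺]/K2 + [H⁺]²/(K1K2)) = 1 / (1 + 10^+1.82 + 10^+0.48)
   = 1 / (1 + 66.069 + 3.0200) = 1/70.089 = 0.01427
[CO3²⁻] = α₂ × DIC = 0.01427 × 9.76 = 0.1393 mmol/kg
Ksp = 10^(−6.41) = 3.890×10^-7
Ω = [Ca²⁺][CO3²⁻]/Ksp = (8.12×10^-3)(1.393×10^-4) / 3.890×10^-7 = 2.91

Ω = 2.91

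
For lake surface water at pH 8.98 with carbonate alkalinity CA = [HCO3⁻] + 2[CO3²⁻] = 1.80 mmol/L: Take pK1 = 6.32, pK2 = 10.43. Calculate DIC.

DIC = 1.74 mmol/L

CA = [HCO3⁻] + 2[CO3²⁻] = (α₁ + 2α₂)·DIC
At pH 8.98: [H⁺]/K1 = 10^-2.66 = 0.0021878, K2/[H⁺] = 10^-1.45 = 0.035481
α₁ = 1/(1 + 0.0021878 + 0.035481) = 1/1.0377 = 0.9637; α₂ = α₁·K2/[H⁺] = 0.03419
α₁ + 2α₂ = 1.0321
DIC = CA / (α₁ + 2α₂) = 1.80 / 1.0321 = 1.74 mmol/L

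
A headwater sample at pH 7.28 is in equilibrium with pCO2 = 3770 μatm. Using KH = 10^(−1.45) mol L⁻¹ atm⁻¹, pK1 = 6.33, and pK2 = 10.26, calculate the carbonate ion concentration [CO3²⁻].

[CO2*] = KH · pCO2 = 10^(−1.45) × 3770×10^-6 = 1.338×10^-4 mol/L
α₀ = 1/(1 + K1/[H⁺] + K1K2/[H⁺]²) = 1/(1 + 10^+0.95 + 10^-2.03) = 0.1008
DIC = [CO2*]/α₀ = 1.338×10^-4 / 0.1008 = 1.327 mmol/L
[CO3²⁻] = α₂·DIC; α₂ = 0.0009406, so [CO3²⁻] = 0.0009406 × 1.327 = 0.00125 mmol/L = 1.25 μmol/L

[CO3²⁻] = 1.25 μmol/L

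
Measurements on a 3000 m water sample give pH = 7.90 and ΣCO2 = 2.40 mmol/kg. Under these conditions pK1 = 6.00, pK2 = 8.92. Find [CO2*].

[CO2*] = 0.0273 mmol/kg

α₀ = 1 / (1 + K1/[H⁺] + K1K2/[H⁺]²) = 1 / (1 + 10^+1.90 + 10^+0.88)
   = 1 / (1 + 79.433 + 7.5858) = 1/88.019 = 0.01136
[CO2*] = α₀ × DIC = 0.01136 × 2.40 = 0.0273 mmol/kg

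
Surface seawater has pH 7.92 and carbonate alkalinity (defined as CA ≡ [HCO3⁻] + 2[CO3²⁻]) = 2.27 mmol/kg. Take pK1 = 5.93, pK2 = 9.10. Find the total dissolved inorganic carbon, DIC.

CA = [HCO3⁻] + 2[CO3²⁻] = (α₁ + 2α₂)·DIC
At pH 7.92: [H⁺]/K1 = 10^-1.99 = 0.010233, K2/[H⁺] = 10^-1.18 = 0.066069
α₁ = 1/(1 + 0.010233 + 0.066069) = 1/1.0763 = 0.9291; α₂ = α₁·K2/[H⁺] = 0.06139
α₁ + 2α₂ = 1.0519
DIC = CA / (α₁ + 2α₂) = 2.27 / 1.0519 = 2.16 mmol/kg

DIC = 2.16 mmol/kg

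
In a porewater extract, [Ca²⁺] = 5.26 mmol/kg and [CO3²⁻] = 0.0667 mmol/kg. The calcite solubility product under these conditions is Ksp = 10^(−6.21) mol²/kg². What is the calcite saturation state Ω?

Ω = 0.569

Ksp = 10^(−6.21) = 6.166×10^-7
Ω = [Ca²⁺][CO3²⁻]/Ksp = (5.26×10^-3)(0.0667×10^-3) / 6.166×10^-7 = 0.569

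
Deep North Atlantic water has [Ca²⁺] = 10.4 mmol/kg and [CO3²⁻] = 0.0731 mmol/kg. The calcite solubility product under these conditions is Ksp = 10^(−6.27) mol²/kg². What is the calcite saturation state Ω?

Ω = 1.42

Ksp = 10^(−6.27) = 5.370×10^-7
Ω = [Ca²⁺][CO3²⁻]/Ksp = (10.4×10^-3)(0.0731×10^-3) / 5.370×10^-7 = 1.42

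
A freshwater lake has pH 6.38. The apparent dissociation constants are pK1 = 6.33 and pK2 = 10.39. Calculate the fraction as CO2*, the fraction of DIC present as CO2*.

α₀ = 0.471

α₀ = 1 / (1 + K1/[H⁺] + K1K2/[H⁺]²) = 1 / (1 + 10^+0.05 + 10^-3.96)
   = 1 / (1 + 1.1220 + 0.00010965) = 1/2.1221 = 0.4712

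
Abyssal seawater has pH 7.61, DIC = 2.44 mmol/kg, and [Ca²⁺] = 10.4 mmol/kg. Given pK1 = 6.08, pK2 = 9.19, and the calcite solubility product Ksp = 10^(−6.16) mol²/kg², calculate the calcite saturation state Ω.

Ω = 0.914

α₂ = 1 / (1 + [H⁺]/K2 + [H⁺]²/(K1K2)) = 1 / (1 + 10^+1.58 + 10^+0.05)
   = 1 / (1 + 38.019 + 1.1220) = 1/40.141 = 0.02491
[CO3²⁻] = α₂ × DIC = 0.02491 × 2.44 = 0.06079 mmol/kg
Ksp = 10^(−6.16) = 6.918×10^-7
Ω = [Ca²⁺][CO3²⁻]/Ksp = (10.4×10^-3)(6.079×10^-5) / 6.918×10^-7 = 0.914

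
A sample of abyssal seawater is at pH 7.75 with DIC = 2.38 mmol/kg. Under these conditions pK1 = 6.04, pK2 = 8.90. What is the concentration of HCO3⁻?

[HCO3⁻] = 2.18 mmol/kg

α₁ = 1 / (1 + [H⁺]/K1 + K2/[H⁺]) = 1 / (1 + 10^-1.71 + 10^-1.15)
   = 1 / (1 + 0.019498 + 0.070795) = 1/1.0903 = 0.9172
[HCO3⁻] = α₁ × DIC = 0.9172 × 2.38 = 2.18 mmol/kg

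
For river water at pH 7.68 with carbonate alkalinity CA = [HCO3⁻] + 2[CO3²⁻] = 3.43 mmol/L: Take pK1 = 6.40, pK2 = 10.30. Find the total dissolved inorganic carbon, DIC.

DIC = 3.60 mmol/L

CA = [HCO3⁻] + 2[CO3²⁻] = (α₁ + 2α₂)·DIC
At pH 7.68: [H⁺]/K1 = 10^-1.28 = 0.052481, K2/[H⁺] = 10^-2.62 = 0.0023988
α₁ = 1/(1 + 0.052481 + 0.0023988) = 1/1.0549 = 0.9480; α₂ = α₁·K2/[H⁺] = 0.002274
α₁ + 2α₂ = 0.9525
DIC = CA / (α₁ + 2α₂) = 3.43 / 0.9525 = 3.60 mmol/L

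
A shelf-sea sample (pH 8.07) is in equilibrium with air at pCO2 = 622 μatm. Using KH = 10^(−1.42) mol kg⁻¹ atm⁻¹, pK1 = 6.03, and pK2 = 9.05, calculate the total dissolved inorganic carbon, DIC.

[CO2*] = KH · pCO2 = 10^(−1.42) × 622×10^-6 = 2.365×10^-5 mol/kg
α₀ = 1/(1 + K1/[H⁺] + K1K2/[H⁺]²) = 1/(1 + 10^+2.04 + 10^+1.06) = 0.008188
DIC = [CO2*]/α₀ = 2.365×10^-5 / 0.008188 = 2.89 mmol/kg

DIC = 2.89 mmol/kg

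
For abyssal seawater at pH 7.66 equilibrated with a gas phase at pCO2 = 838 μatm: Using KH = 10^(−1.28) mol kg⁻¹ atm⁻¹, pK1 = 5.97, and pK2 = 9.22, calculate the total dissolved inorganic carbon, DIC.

DIC = 2.26 mmol/kg

[CO2*] = KH · pCO2 = 10^(−1.28) × 838×10^-6 = 4.398×10^-5 mol/kg
α₀ = 1/(1 + K1/[H⁺] + K1K2/[H⁺]²) = 1/(1 + 10^+1.69 + 10^+0.13) = 0.01948
DIC = [CO2*]/α₀ = 4.398×10^-5 / 0.01948 = 2.26 mmol/kg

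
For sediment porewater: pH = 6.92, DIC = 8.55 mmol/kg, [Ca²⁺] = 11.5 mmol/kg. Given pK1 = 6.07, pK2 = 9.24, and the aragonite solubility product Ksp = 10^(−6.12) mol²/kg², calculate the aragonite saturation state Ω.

α₂ = 1 / (1 + [H⁺]/K2 + [H⁺]²/(K1K2)) = 1 / (1 + 10^+2.32 + 10^+1.47)
   = 1 / (1 + 208.93 + 29.512) = 1/239.44 = 0.004176
[CO3²⁻] = α₂ × DIC = 0.004176 × 8.55 = 0.03571 mmol/kg
Ksp = 10^(−6.12) = 7.586×10^-7
Ω = [Ca²⁺][CO3²⁻]/Ksp = (11.5×10^-3)(3.571×10^-5) / 7.586×10^-7 = 0.541

Ω = 0.541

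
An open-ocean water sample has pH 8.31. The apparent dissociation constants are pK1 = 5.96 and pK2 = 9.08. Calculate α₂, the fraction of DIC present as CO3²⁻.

α₂ = 1 / (1 + [H⁺]/K2 + [H⁺]²/(K1K2)) = 1 / (1 + 10^+0.77 + 10^-1.58)
   = 1 / (1 + 5.8884 + 0.026303) = 1/6.9147 = 0.1446

α₂ = 0.145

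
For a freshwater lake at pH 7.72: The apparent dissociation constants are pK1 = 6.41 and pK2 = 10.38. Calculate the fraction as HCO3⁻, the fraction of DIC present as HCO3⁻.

α₁ = 0.951

α₁ = 1 / (1 + [H⁺]/K1 + K2/[H⁺]) = 1 / (1 + 10^-1.31 + 10^-2.66)
   = 1 / (1 + 0.048978 + 0.0021878) = 1/1.0512 = 0.9513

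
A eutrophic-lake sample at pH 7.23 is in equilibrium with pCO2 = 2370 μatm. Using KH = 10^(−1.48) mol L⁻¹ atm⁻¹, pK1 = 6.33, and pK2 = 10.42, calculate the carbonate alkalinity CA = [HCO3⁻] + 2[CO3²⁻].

[CO2*] = KH · pCO2 = 10^(−1.48) × 2370×10^-6 = 7.848×10^-5 mol/L
α₀ = 1/(1 + K1/[H⁺] + K1K2/[H⁺]²) = 1/(1 + 10^+0.90 + 10^-2.29) = 0.1118
DIC = [CO2*]/α₀ = 7.848×10^-5 / 0.1118 = 0.7023 mmol/L
CA = (α₁ + 2α₂)·DIC = (0.8877 + 2×0.0005731) × 0.7023 = 0.624 mmol/L

CA = 0.624 mmol/L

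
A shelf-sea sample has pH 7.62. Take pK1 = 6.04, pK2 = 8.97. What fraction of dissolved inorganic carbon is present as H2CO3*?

α₀ = 0.0246

α₀ = 1 / (1 + K1/[H⁺] + K1K2/[H⁺]²) = 1 / (1 + 10^+1.58 + 10^+0.23)
   = 1 / (1 + 38.019 + 1.6982) = 1/40.717 = 0.02456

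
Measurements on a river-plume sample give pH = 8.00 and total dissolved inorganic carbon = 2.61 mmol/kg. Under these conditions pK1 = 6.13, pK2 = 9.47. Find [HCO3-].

[HCO3⁻] = 2.49 mmol/kg

α₁ = 1 / (1 + [H⁺]/K1 + K2/[H⁺]) = 1 / (1 + 10^-1.87 + 10^-1.47)
   = 1 / (1 + 0.013490 + 0.033884) = 1/1.0474 = 0.9548
[HCO3⁻] = α₁ × DIC = 0.9548 × 2.61 = 2.49 mmol/kg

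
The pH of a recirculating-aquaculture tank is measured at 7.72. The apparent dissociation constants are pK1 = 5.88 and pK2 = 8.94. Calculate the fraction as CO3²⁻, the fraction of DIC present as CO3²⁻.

α₂ = 1 / (1 + [H⁺]/K2 + [H⁺]²/(K1K2)) = 1 / (1 + 10^+1.22 + 10^-0.62)
   = 1 / (1 + 16.596 + 0.23988) = 1/17.836 = 0.05607

α₂ = 0.0561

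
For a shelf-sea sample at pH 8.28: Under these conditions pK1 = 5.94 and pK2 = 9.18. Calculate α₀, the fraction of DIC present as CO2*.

α₀ = 1 / (1 + K1/[H⁺] + K1K2/[H⁺]²) = 1 / (1 + 10^+2.34 + 10^+1.44)
   = 1 / (1 + 218.78 + 27.542) = 1/247.32 = 0.004043

α₀ = 0.00404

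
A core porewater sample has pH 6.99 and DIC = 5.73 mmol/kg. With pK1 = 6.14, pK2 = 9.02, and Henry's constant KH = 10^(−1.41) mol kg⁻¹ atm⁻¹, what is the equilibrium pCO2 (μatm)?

pCO2 = 1.81×10^4 μatm

α₀ = 1 / (1 + K1/[H⁺] + K1K2/[H⁺]²) = 1 / (1 + 10^+0.85 + 10^-1.18)
   = 1 / (1 + 7.0795 + 0.066069) = 1/8.1455 = 0.1228
[CO2*] = α₀ × DIC = 0.1228 × 5.73 = 0.7035 mmol/kg
pCO2 = [CO2*]/KH = 7.035×10^-4 / 3.890×10^-2 = 1.81×10^4 μatm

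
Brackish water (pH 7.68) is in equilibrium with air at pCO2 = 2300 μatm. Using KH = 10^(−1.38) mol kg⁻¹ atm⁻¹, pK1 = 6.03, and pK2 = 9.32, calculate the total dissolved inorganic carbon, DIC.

[CO2*] = KH · pCO2 = 10^(−1.38) × 2300×10^-6 = 9.588×10^-5 mol/kg
α₀ = 1/(1 + K1/[H⁺] + K1K2/[H⁺]²) = 1/(1 + 10^+1.65 + 10^+0.01) = 0.02142
DIC = [CO2*]/α₀ = 9.588×10^-5 / 0.02142 = 4.48 mmol/kg

DIC = 4.48 mmol/kg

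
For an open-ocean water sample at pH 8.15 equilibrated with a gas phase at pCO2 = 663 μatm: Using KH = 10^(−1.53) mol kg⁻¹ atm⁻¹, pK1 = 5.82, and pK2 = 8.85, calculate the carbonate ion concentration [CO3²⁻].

[CO2*] = KH · pCO2 = 10^(−1.53) × 663×10^-6 = 1.957×10^-5 mol/kg
α₀ = 1/(1 + K1/[H⁺] + K1K2/[H⁺]²) = 1/(1 + 10^+2.33 + 10^+1.63) = 0.003884
DIC = [CO2*]/α₀ = 1.957×10^-5 / 0.003884 = 5.037 mmol/kg
[CO3²⁻] = α₂·DIC; α₂ = 0.1657, so [CO3²⁻] = 0.1657 × 5.037 = 0.835 mmol/kg

[CO3²⁻] = 0.835 mmol/kg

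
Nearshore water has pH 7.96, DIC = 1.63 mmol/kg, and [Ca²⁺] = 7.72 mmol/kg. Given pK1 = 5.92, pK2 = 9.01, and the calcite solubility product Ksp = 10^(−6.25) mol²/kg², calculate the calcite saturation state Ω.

Ω = 1.82

α₂ = 1 / (1 + [H⁺]/K2 + [H⁺]²/(K1K2)) = 1 / (1 + 10^+1.05 + 10^-0.99)
   = 1 / (1 + 11.220 + 0.10233) = 1/12.323 = 0.08115
[CO3²⁻] = α₂ × DIC = 0.08115 × 1.63 = 0.1323 mmol/kg
Ksp = 10^(−6.25) = 5.623×10^-7
Ω = [Ca²⁺][CO3²⁻]/Ksp = (7.72×10^-3)(1.323×10^-4) / 5.623×10^-7 = 1.82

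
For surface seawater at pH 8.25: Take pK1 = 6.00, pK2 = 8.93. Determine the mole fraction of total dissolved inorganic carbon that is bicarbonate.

α₁ = 1 / (1 + [H⁺]/K1 + K2/[H⁺]) = 1 / (1 + 10^-2.25 + 10^-0.68)
   = 1 / (1 + 0.0056234 + 0.20893) = 1/1.2146 = 0.8233

α₁ = 0.823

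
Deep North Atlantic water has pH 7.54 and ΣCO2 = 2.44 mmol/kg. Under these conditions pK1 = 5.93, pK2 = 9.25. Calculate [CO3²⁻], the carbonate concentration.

α₂ = 1 / (1 + [H⁺]/K2 + [H⁺]²/(K1K2)) = 1 / (1 + 10^+1.71 + 10^+0.10)
   = 1 / (1 + 51.286 + 1.2589) = 1/53.545 = 0.01868
[CO3²⁻] = α₂ × DIC = 0.01868 × 2.44 = 0.0456 mmol/kg

[CO3²⁻] = 0.0456 mmol/kg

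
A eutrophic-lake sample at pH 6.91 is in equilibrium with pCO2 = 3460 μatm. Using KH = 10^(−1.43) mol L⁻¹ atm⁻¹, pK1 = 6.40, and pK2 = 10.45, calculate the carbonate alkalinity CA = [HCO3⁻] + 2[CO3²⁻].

CA = 0.416 mmol/L

[CO2*] = KH · pCO2 = 10^(−1.43) × 3460×10^-6 = 1.286×10^-4 mol/L
α₀ = 1/(1 + K1/[H⁺] + K1K2/[H⁺]²) = 1/(1 + 10^+0.51 + 10^-3.03) = 0.2360
DIC = [CO2*]/α₀ = 1.286×10^-4 / 0.2360 = 0.5447 mmol/L
CA = (α₁ + 2α₂)·DIC = (0.7638 + 2×0.0002203) × 0.5447 = 0.416 mmol/L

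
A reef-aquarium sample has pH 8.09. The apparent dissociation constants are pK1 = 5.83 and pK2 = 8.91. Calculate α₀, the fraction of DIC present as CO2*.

α₀ = 1 / (1 + K1/[H⁺] + K1K2/[H⁺]²) = 1 / (1 + 10^+2.26 + 10^+1.44)
   = 1 / (1 + 181.97 + 27.542) = 1/210.51 = 0.004750

α₀ = 0.00475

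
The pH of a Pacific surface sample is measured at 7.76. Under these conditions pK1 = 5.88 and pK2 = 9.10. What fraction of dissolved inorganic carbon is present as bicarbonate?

α₁ = 1 / (1 + [H⁺]/K1 + K2/[H⁺]) = 1 / (1 + 10^-1.88 + 10^-1.34)
   = 1 / (1 + 0.013183 + 0.045709) = 1/1.0589 = 0.9444

α₁ = 0.944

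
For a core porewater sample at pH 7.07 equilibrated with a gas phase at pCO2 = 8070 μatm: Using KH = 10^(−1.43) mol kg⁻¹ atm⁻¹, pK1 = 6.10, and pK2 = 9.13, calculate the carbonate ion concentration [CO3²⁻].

[CO3²⁻] = 0.0244 mmol/kg

[CO2*] = KH · pCO2 = 10^(−1.43) × 8070×10^-6 = 2.998×10^-4 mol/kg
α₀ = 1/(1 + K1/[H⁺] + K1K2/[H⁺]²) = 1/(1 + 10^+0.97 + 10^-1.09) = 0.09603
DIC = [CO2*]/α₀ = 2.998×10^-4 / 0.09603 = 3.122 mmol/kg
[CO3²⁻] = α₂·DIC; α₂ = 0.007805, so [CO3²⁻] = 0.007805 × 3.122 = 0.0244 mmol/kg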